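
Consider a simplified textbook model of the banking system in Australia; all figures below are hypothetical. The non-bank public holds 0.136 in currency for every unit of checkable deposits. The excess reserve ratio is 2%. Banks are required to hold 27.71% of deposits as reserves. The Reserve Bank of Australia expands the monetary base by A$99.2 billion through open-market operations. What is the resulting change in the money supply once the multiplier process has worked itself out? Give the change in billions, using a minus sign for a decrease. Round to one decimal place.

The money multiplier is m = (1 + c) / (rr + e + c) = (1 + 0.136) / (0.2771 + 0.02 + 0.136) ≈ 2.6230.
The purchase adds 99.2 billion of base, so ΔM = m × ΔMB = 2.6230 × (+99.2) = 260.2016 billion.

A$260.2 billion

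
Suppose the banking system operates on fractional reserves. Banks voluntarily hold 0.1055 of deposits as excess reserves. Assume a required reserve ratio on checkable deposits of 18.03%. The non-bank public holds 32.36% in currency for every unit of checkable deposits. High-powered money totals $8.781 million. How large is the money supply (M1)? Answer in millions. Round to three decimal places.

$19.072 million

The money multiplier is m = (1 + c) / (rr + e + c) = (1 + 0.3236) / (0.1803 + 0.1055 + 0.3236) ≈ 2.17197.
So M = m × MB = 2.17197 × 8.781 ≈ 19.0721 million.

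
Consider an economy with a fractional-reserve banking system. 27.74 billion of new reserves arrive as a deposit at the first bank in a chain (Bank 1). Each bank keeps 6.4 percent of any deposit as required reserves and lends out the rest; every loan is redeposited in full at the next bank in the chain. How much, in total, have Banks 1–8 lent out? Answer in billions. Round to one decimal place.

166.7 billion

Bank i lends (1 − rr)^i of the original deposit: Bank 1 lends 27.74·0.9360 ≈ 25.9646, Bank 2 lends 27.74·0.9360² ≈ 24.3029, and so on.
Summing a geometric series: total = 27.74·[0.9360·(1 − 0.9360^8) / (1 − 0.9360)] ≈ 166.6913 billion.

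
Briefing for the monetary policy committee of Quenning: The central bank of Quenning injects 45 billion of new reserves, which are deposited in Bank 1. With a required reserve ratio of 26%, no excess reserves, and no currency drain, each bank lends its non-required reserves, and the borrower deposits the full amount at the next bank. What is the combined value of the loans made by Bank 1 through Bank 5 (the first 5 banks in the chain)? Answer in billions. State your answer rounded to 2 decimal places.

99.66 billion

Bank i lends (1 − rr)^i of the original deposit: Bank 1 lends 45·0.7400 = 33.3000, Bank 2 lends 45·0.7400² = 24.6420, and so on.
Summing a geometric series: total = 45·[0.7400·(1 − 0.7400^5) / (1 − 0.7400)] ≈ 99.6566 billion.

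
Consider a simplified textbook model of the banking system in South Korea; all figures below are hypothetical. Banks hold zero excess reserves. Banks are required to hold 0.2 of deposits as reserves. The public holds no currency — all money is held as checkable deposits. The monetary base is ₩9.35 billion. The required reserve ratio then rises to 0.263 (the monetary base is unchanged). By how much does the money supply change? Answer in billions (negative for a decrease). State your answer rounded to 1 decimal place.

-11.2 billion

Initially m₁ = 1 / (0.2) = 5, so M₁ = 5 × 9.35 = 46.75 billion.
After the change m₂ = 1 / (0.263) ≈ 3.8023, so M₂ = 3.8023 × 9.35 ≈ 35.5515 billion.
ΔM = M₂ − M₁ = 35.5515 − 46.75 = -11.1985 billion.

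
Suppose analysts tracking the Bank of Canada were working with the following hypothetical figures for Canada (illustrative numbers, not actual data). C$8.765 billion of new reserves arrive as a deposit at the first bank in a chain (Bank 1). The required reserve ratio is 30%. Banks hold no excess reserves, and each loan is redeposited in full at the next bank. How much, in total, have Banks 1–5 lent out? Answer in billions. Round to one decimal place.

C$17.0 billion

Bank i lends (1 − rr)^i of the original deposit: Bank 1 lends 8.765·0.7000 = 6.1355, Bank 2 lends 8.765·0.7000² ≈ 4.2949, and so on.
Summing a geometric series: total = 8.765·[0.7000·(1 − 0.7000^5) / (1 − 0.7000)] ≈ 17.0144 billion.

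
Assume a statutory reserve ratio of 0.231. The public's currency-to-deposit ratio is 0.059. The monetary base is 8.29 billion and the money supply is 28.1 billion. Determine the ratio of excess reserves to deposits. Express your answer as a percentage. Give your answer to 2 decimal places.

Using m = M/MB = 28.1/8.29 ≈ 3.389626. Since m = (1 + c)/(c + rr + e), the denominator satisfies c + rr + e = (1 + c)/m = (1 + 0.059) / 3.389626 ≈ 0.312424.
With c = 0.059 and rr = 0.231, the ratio of excess reserves to deposits is 0.312424 − 0.059 − 0.231 = 0.022424.

2.24%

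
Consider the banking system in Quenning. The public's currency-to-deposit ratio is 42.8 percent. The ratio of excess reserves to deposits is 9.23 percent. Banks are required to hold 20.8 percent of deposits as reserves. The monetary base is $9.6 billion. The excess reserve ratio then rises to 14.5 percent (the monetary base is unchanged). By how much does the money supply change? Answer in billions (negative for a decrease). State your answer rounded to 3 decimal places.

Initially m₁ = (1 + 0.428) / (0.208 + 0.0923 + 0.428) ≈ 1.96073, so M₁ = 1.96073 × 9.6 ≈ 18.823 billion.
After the change m₂ = (1 + 0.428) / (0.208 + 0.145 + 0.428) ≈ 1.82843, so M₂ = 1.82843 × 9.6 ≈ 17.5529 billion.
ΔM = M₂ − M₁ = 17.5529 − 18.823 = -1.2701 billion.

-1.270 billion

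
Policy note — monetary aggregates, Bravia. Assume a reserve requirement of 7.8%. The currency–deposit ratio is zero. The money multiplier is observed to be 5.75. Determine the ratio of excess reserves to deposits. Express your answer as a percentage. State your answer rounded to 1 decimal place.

Using m = 5.75. Since m = (1 + c)/(c + rr + e), the denominator satisfies c + rr + e = (1 + c)/m = (1 + 0) / 5.75 ≈ 0.173913.
With c = 0 and rr = 0.078, the ratio of excess reserves to deposits is 0.173913 − 0 − 0.078 = 0.095913.

9.6%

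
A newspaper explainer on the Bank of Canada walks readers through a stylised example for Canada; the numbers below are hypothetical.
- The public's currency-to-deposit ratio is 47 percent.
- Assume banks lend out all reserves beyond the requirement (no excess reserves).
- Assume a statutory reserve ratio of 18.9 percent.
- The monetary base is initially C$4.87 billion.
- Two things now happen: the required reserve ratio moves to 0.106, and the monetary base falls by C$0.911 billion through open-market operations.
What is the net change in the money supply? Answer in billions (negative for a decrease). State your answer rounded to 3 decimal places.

Before: m₁ = (1 + 0.47) / (0.189 + 0.47) ≈ 2.23065, MB₁ = 4.87, so M₁ = 2.23065 × 4.87 ≈ 10.8633 billion.
After: m₂ = (1 + 0.47) / (0.106 + 0.47) ≈ 2.55208, MB₂ = 4.87 − 0.911 = 3.959, so M₂ = 2.55208 × 3.959 ≈ 10.1037 billion.
ΔM = M₂ − M₁ = 10.1037 − 10.8633 = -0.7596 billion.

-0.760 billion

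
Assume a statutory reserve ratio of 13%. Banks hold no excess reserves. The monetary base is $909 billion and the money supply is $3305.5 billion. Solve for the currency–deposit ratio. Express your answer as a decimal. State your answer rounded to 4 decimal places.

0.2000

Using m = M/MB = 3305.5/909 ≈ 3.636414. From m = (1 + c)/(c + rr + e), rearranging gives 1 + c = m·(c + rr + e), so c·(1 − m) = m·(rr + e) − 1.
Hence c = [m·(rr + e) − 1]/(1 − m) = [3.636414 × (0.13 + 0) − 1] / (1 − 3.636414) ≈ 0.199994.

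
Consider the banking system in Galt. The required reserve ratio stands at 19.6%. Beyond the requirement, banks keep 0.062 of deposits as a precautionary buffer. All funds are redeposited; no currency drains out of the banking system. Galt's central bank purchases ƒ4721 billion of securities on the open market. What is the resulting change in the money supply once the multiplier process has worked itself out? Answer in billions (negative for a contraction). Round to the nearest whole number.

The money multiplier is m = 1 / (rr + e) = 1 / (0.196 + 0.062) ≈ 3.87597.
The purchase adds 4721 billion of base, so ΔM = m × ΔMB = 3.87597 × (+4721) ≈ 18298.4544 billion.

ƒ18298 billion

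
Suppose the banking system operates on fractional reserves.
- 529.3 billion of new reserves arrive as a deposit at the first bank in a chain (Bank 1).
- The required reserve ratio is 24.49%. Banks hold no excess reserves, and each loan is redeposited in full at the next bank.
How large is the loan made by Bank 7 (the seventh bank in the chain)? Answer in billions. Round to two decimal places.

74.09 billion

Each bank lends a fraction (1 − rr) = 0.7551 of the deposit it receives, so Bank 7 receives 529.3·0.7551^6 and lends 529.3·0.7551^7 ≈ 74.0855 billion.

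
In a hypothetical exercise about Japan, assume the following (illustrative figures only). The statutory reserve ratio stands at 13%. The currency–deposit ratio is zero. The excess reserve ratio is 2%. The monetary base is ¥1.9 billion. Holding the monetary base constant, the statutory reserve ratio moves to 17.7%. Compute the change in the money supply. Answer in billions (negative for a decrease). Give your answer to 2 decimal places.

Initially m₁ = 1 / (0.13 + 0.02) ≈ 6.6667, so M₁ = 6.6667 × 1.9 ≈ 12.6667 billion.
After the change m₂ = 1 / (0.177 + 0.02) ≈ 5.0761, so M₂ = 5.0761 × 1.9 ≈ 9.6446 billion.
ΔM = M₂ − M₁ = 9.6446 − 12.6667 = -3.0221 billion.

-3.02 billion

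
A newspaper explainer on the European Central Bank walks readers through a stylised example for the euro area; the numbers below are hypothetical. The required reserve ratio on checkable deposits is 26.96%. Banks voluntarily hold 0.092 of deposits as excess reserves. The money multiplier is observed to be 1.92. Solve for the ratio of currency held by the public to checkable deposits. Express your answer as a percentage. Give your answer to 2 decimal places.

33.23%

Using m = 1.92. From m = (1 + c)/(c + rr + e), rearranging gives 1 + c = m·(c + rr + e), so c·(1 − m) = m·(rr + e) − 1.
Hence c = [m·(rr + e) − 1]/(1 − m) = [1.92 × (0.2696 + 0.092) − 1] / (1 − 1.92) ≈ 0.332313.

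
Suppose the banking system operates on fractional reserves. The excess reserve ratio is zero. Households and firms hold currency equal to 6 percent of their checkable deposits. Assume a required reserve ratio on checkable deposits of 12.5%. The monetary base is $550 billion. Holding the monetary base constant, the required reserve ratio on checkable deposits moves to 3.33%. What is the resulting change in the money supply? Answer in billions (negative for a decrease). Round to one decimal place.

$3097.3 billion

Initially m₁ = (1 + 0.06) / (0.125 + 0.06) ≈ 5.72973, so M₁ = 5.72973 × 550 = 3151.3515 billion.
After the change m₂ = (1 + 0.06) / (0.0333 + 0.06) ≈ 11.36120, so M₂ = 11.36120 × 550 = 6248.66 billion.
ΔM = M₂ − M₁ = 6248.66 − 3151.3515 = 3097.3085 billion.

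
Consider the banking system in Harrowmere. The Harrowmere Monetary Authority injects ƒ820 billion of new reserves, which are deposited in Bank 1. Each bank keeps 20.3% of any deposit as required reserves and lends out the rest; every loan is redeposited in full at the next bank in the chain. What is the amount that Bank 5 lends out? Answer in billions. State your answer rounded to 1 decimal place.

Each bank lends a fraction (1 − rr) = 0.7970 of the deposit it receives, so Bank 5 receives 820·0.7970^4 and lends 820·0.7970^5 ≈ 263.6972 billion.

ƒ263.7 billion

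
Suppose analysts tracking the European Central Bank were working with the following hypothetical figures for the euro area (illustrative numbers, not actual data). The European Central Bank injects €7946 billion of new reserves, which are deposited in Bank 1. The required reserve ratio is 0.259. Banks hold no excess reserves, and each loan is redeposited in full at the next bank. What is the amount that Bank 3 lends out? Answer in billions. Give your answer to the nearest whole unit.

Each bank lends a fraction (1 − rr) = 0.7410 of the deposit it receives, so Bank 3 receives 7946·0.7410^2 and lends 7946·0.7410^3 ≈ 3232.9812 billion.

€3233 billion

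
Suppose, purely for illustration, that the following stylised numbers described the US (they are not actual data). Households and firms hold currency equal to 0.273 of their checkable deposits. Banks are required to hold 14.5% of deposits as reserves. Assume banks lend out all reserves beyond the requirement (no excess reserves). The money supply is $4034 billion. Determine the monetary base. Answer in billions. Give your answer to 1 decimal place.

$1324.6 billion

The money multiplier is m = (1 + c) / (rr + c) = (1 + 0.273) / (0.145 + 0.273) ≈ 3.045455.
MB = M / m = 4034 / 3.045455 ≈ 1324.5968 billion.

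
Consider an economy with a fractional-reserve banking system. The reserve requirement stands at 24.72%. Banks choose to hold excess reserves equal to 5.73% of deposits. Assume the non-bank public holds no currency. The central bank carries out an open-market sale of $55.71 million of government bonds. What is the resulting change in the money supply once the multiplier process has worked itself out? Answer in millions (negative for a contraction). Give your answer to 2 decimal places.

-182.96 million

The money multiplier is m = 1 / (rr + e) = 1 / (0.2472 + 0.0573) ≈ 3.28407.
The sale removes 55.71 million of base, so ΔM = m × ΔMB = 3.28407 × (−55.71) ≈ -182.9555 million.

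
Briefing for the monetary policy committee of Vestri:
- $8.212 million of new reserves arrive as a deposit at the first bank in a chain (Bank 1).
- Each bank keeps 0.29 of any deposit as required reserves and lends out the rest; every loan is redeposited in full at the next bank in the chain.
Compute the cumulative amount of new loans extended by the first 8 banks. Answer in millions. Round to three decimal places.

Bank i lends (1 − rr)^i of the original deposit: Bank 1 lends 8.212·0.7100 ≈ 5.8305, Bank 2 lends 8.212·0.7100² ≈ 4.1397, and so on.
Summing a geometric series: total = 8.212·[0.7100·(1 − 0.7100^8) / (1 − 0.7100)] ≈ 18.8069 million.

$18.807 million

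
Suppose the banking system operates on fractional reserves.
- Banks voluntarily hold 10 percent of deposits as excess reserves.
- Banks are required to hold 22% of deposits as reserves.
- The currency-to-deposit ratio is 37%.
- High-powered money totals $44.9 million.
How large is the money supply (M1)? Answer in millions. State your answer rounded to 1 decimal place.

The money multiplier is m = (1 + c) / (rr + e + c) = (1 + 0.37) / (0.22 + 0.1 + 0.37) ≈ 1.9855.
So M = m × MB = 1.9855 × 44.9 ≈ 89.1489 million.

$89.1 million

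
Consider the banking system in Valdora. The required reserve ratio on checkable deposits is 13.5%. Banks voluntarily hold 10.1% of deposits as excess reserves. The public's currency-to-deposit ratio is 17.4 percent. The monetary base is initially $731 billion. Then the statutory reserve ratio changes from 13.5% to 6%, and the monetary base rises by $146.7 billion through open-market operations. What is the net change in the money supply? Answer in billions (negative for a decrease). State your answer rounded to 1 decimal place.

$982.7 billion

Before: m₁ = (1 + 0.174) / (0.135 + 0.101 + 0.174) ≈ 2.86341, MB₁ = 731, so M₁ = 2.86341 × 731 ≈ 2093.1527 billion.
After: m₂ = (1 + 0.174) / (0.06 + 0.101 + 0.174) ≈ 3.50448, MB₂ = 731 + 146.7 = 877.7, so M₂ = 3.50448 × 877.7 ≈ 3075.8821 billion.
ΔM = M₂ − M₁ = 3075.8821 − 2093.1527 = 982.7294 billion.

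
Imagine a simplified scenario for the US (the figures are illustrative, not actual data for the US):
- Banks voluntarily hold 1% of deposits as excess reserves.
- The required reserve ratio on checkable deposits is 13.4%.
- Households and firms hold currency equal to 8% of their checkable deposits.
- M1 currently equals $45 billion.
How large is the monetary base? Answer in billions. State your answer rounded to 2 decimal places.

The money multiplier is m = (1 + c) / (rr + e + c) = (1 + 0.08) / (0.134 + 0.01 + 0.08) ≈ 4.82143.
MB = M / m = 45 / 4.82143 ≈ 9.3333 billion.

$9.33 billion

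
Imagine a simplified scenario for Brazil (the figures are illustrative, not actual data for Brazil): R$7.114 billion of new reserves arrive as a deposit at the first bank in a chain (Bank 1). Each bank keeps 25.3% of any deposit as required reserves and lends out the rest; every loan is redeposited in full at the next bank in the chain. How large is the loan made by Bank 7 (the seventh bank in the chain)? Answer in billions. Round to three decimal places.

Each bank lends a fraction (1 − rr) = 0.7470 of the deposit it receives, so Bank 7 receives 7.114·0.7470^6 and lends 7.114·0.7470^7 ≈ 0.9233 billion.

R$0.923 billion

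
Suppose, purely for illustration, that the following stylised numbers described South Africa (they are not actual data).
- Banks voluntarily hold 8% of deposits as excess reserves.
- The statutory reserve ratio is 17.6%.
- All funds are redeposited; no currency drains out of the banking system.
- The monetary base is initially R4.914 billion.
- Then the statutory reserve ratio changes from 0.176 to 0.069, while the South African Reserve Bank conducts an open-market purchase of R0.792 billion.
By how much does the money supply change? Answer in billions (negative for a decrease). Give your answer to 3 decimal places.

Before: m₁ = 1 / (0.176 + 0.08) = 3.90625, MB₁ = 4.914, so M₁ = 3.90625 × 4.914 ≈ 19.1953 billion.
After: m₂ = 1 / (0.069 + 0.08) ≈ 6.71141, MB₂ = 4.914 + 0.792 = 5.706, so M₂ = 6.71141 × 5.706 ≈ 38.2953 billion.
ΔM = M₂ − M₁ = 38.2953 − 19.1953 = 19.1 billion.

R19.100 billion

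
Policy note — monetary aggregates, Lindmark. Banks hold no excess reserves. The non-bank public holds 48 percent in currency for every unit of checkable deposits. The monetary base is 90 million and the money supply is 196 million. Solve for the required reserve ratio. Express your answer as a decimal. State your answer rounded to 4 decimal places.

0.1996

Using m = M/MB = 196/90 ≈ 2.177778. Since m = (1 + c)/(c + rr + e), the denominator satisfies c + rr + e = (1 + c)/m = (1 + 0.48) / 2.177778 ≈ 0.679592.
With c = 0.48 and e = 0, the required reserve ratio is 0.679592 − 0.48 − 0 = 0.199592.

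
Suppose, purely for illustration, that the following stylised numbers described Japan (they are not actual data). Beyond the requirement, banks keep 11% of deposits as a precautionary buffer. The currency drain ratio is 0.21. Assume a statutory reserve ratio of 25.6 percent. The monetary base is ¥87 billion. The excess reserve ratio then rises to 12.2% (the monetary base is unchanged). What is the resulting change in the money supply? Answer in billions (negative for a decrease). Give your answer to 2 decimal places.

Initially m₁ = (1 + 0.21) / (0.256 + 0.11 + 0.21) ≈ 2.10069, so M₁ = 2.10069 × 87 ≈ 182.76 billion.
After the change m₂ = (1 + 0.21) / (0.256 + 0.122 + 0.21) ≈ 2.05782, so M₂ = 2.05782 × 87 ≈ 179.0303 billion.
ΔM = M₂ − M₁ = 179.0303 − 182.76 = -3.7297 billion.

-3.73 billion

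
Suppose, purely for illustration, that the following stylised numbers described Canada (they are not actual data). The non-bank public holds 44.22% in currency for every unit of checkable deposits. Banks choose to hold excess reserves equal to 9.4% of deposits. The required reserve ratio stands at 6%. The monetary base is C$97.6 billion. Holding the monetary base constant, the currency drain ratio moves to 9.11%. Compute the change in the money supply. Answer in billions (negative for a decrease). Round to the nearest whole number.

Initially m₁ = (1 + 0.4422) / (0.06 + 0.094 + 0.4422) ≈ 2.4190, so M₁ = 2.4190 × 97.6 = 236.0944 billion.
After the change m₂ = (1 + 0.0911) / (0.06 + 0.094 + 0.0911) ≈ 4.4517, so M₂ = 4.4517 × 97.6 ≈ 434.4859 billion.
ΔM = M₂ − M₁ = 434.4859 − 236.0944 = 198.3915 billion.

C$198 billion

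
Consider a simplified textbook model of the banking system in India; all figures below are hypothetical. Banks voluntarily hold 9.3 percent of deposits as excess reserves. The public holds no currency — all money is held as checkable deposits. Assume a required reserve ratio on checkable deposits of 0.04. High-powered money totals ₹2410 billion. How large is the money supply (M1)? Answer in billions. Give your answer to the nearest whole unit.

The money multiplier is m = 1 / (rr + e) = 1 / (0.04 + 0.093) ≈ 7.51880.
So M = m × MB = 7.51880 × 2410 = 18120.308 billion.

₹18120 billion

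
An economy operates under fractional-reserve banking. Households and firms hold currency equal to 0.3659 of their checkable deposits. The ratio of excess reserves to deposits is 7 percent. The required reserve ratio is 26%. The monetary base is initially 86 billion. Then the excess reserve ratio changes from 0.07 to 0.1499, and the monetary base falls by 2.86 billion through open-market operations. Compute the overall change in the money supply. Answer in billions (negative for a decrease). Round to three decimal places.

-22.420 billion

Before: m₁ = (1 + 0.3659) / (0.26 + 0.07 + 0.3659) ≈ 1.962782, MB₁ = 86, so M₁ = 1.962782 × 86 ≈ 168.7993 billion.
After: m₂ = (1 + 0.3659) / (0.26 + 0.1499 + 0.3659) ≈ 1.760634, MB₂ = 86 − 2.86 = 83.14, so M₂ = 1.760634 × 83.14 ≈ 146.3791 billion.
ΔM = M₂ − M₁ = 146.3791 − 168.7993 = -22.4202 billion.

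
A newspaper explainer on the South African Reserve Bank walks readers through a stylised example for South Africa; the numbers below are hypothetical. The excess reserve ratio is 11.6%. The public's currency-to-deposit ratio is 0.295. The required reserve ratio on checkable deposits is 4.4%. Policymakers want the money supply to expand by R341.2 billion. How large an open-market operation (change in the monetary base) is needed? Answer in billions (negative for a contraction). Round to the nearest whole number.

R120 billion

The money multiplier is m = (1 + c) / (rr + e + c) = (1 + 0.295) / (0.044 + 0.116 + 0.295) ≈ 2.8462.
ΔMB = ΔM / m = (+341.2) / 2.8462 ≈ 119.8791 billion.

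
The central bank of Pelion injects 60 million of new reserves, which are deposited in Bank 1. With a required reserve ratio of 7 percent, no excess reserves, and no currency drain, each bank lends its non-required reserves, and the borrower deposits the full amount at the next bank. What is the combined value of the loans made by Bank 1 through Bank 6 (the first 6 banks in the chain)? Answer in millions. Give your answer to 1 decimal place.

Bank i lends (1 − rr)^i of the original deposit: Bank 1 lends 60·0.9300 = 55.8000, Bank 2 lends 60·0.9300² = 51.8940, and so on.
Summing a geometric series: total = 60·[0.9300·(1 − 0.9300^6) / (1 − 0.9300)] ≈ 281.3993 million.

281.4 million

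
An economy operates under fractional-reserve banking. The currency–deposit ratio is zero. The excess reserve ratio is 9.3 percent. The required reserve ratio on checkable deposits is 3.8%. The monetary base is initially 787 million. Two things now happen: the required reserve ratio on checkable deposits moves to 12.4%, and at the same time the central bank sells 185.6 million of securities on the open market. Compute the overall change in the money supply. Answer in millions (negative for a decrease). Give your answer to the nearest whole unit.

Before: m₁ = 1 / (0.038 + 0.093) ≈ 7.6336, MB₁ = 787, so M₁ = 7.6336 × 787 = 6007.6432 million.
After: m₂ = 1 / (0.124 + 0.093) ≈ 4.6083, MB₂ = 787 − 185.6 = 601.4, so M₂ = 4.6083 × 601.4 ≈ 2771.4316 million.
ΔM = M₂ − M₁ = 2771.4316 − 6007.6432 = -3236.2116 million.

-3236 million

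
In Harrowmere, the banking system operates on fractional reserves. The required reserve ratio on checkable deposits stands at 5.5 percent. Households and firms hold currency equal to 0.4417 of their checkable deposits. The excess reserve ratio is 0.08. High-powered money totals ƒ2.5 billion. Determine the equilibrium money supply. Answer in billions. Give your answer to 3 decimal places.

The money multiplier is m = (1 + c) / (rr + e + c) = (1 + 0.4417) / (0.055 + 0.08 + 0.4417) ≈ 2.49991.
So M = m × MB = 2.49991 × 2.5 ≈ 6.2498 billion.

ƒ6.250 billion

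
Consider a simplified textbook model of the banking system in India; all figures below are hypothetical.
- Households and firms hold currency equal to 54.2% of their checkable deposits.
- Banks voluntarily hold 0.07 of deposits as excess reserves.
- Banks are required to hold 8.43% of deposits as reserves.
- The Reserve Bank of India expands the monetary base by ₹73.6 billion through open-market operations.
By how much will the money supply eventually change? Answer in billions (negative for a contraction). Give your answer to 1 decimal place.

The money multiplier is m = (1 + c) / (rr + e + c) = (1 + 0.542) / (0.0843 + 0.07 + 0.542) ≈ 2.2146.
The purchase adds 73.6 billion of base, so ΔM = m × ΔMB = 2.2146 × (+73.6) ≈ 162.9946 billion.

₹163.0 billion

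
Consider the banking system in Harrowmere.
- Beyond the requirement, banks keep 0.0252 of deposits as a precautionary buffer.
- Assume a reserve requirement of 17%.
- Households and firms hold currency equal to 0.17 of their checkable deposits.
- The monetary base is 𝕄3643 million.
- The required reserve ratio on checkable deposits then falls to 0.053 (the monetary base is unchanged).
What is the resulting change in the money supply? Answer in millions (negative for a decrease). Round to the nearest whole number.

Initially m₁ = (1 + 0.17) / (0.17 + 0.0252 + 0.17) ≈ 3.20372, so M₁ = 3.20372 × 3643 ≈ 11671.152 million.
After the change m₂ = (1 + 0.17) / (0.053 + 0.0252 + 0.17) ≈ 4.71394, so M₂ = 4.71394 × 3643 ≈ 17172.8834 million.
ΔM = M₂ − M₁ = 17172.8834 − 11671.152 = 5501.7314 million.

𝕄5502 million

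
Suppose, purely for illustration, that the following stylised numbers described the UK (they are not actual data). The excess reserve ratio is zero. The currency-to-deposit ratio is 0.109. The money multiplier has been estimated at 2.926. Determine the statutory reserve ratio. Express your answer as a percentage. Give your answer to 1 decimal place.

Using m = 2.926. Since m = (1 + c)/(c + rr + e), the denominator satisfies c + rr + e = (1 + c)/m = (1 + 0.109) / 2.926 ≈ 0.379016.
With c = 0.109 and e = 0, the statutory reserve ratio is 0.379016 − 0.109 − 0 = 0.270016.

27.0%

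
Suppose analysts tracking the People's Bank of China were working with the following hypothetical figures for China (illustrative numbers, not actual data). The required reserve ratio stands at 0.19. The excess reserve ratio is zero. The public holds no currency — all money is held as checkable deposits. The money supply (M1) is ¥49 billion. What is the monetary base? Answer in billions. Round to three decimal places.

With no currency drain and no excess reserves, the money multiplier is m = 1/rr = 1/0.19 ≈ 5.263158.
The monetary base is MB = M / m = 49 / 5.263158 ≈ 9.31 billion.

¥9.310 billion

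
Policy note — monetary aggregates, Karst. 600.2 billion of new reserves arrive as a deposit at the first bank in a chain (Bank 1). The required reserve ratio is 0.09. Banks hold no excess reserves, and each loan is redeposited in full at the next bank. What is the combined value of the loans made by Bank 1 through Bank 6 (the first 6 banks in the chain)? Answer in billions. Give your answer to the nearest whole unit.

Bank i lends (1 − rr)^i of the original deposit: Bank 1 lends 600.2·0.9100 = 546.1820, Bank 2 lends 600.2·0.9100² ≈ 497.0256, and so on.
Summing a geometric series: total = 600.2·[0.9100·(1 − 0.9100^6) / (1 − 0.9100)] ≈ 2622.4671 billion.

2622 billion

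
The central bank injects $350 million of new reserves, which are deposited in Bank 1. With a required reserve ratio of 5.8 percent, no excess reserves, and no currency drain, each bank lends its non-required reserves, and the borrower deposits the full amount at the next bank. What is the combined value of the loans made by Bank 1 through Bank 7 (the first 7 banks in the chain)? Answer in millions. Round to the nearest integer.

Bank i lends (1 − rr)^i of the original deposit: Bank 1 lends 350·0.9420 = 329.7000, Bank 2 lends 350·0.9420² = 310.5774, and so on.
Summing a geometric series: total = 350·[0.9420·(1 − 0.9420^7) / (1 − 0.9420)] ≈ 1942.9696 million.

$1943 million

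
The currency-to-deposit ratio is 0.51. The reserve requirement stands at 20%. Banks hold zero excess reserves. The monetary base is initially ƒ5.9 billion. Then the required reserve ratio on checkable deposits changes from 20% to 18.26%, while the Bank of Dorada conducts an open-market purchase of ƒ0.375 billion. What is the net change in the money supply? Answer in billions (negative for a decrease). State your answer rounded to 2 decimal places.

Before: m₁ = (1 + 0.51) / (0.2 + 0.51) ≈ 2.1268, MB₁ = 5.9, so M₁ = 2.1268 × 5.9 ≈ 12.5481 billion.
After: m₂ = (1 + 0.51) / (0.1826 + 0.51) ≈ 2.1802, MB₂ = 5.9 + 0.375 = 6.275, so M₂ = 2.1802 × 6.275 ≈ 13.6808 billion.
ΔM = M₂ − M₁ = 13.6808 − 12.5481 = 1.1327 billion.

ƒ1.13 billion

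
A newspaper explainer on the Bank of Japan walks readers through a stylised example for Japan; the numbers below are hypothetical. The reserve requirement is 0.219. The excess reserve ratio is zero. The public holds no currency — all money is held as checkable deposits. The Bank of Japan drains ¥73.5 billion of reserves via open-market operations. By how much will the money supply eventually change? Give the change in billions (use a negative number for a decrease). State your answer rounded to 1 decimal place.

The simple money multiplier is m = 1/rr = 1/0.219 ≈ 4.5662.
An open-market sale reduces the monetary base by 73.5 billion, so ΔM = m × ΔMB = 4.5662 × (−73.5) = -335.6157 billion.

-335.6 billion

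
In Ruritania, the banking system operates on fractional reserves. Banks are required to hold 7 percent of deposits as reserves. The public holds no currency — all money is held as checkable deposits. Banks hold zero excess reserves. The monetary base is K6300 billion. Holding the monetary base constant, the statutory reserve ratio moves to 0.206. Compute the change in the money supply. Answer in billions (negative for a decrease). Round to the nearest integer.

Initially m₁ = 1 / (0.07) ≈ 14.28571, so M₁ = 14.28571 × 6300 = 89999.973 billion.
After the change m₂ = 1 / (0.206) ≈ 4.85437, so M₂ = 4.85437 × 6300 = 30582.531 billion.
ΔM = M₂ − M₁ = 30582.531 − 89999.973 = -59417.442 billion.

-59417 billion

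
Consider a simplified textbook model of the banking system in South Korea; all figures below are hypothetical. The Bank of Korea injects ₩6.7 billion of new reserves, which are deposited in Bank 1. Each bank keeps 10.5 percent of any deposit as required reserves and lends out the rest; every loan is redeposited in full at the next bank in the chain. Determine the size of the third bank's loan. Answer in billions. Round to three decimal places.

₩4.803 billion

Each bank lends a fraction (1 − rr) = 0.8950 of the deposit it receives, so Bank 3 receives 6.7·0.8950^2 and lends 6.7·0.8950^3 ≈ 4.8033 billion.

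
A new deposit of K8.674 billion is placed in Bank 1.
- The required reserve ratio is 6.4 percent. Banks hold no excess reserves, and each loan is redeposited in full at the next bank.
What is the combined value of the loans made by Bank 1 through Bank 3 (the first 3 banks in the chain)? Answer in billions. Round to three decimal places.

K22.831 billion

Bank i lends (1 − rr)^i of the original deposit: Bank 1 lends 8.674·0.9360 ≈ 8.1189, Bank 2 lends 8.674·0.9360² ≈ 7.5993, and so on.
Summing a geometric series: total = 8.674·[0.9360·(1 − 0.9360^3) / (1 − 0.9360)] ≈ 22.8310 billion.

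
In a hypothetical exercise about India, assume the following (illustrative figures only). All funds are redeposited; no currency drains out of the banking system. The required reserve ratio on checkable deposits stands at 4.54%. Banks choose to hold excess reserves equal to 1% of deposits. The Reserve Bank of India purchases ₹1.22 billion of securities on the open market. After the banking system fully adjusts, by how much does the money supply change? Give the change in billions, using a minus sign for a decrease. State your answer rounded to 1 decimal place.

The money multiplier is m = 1 / (rr + e) = 1 / (0.0454 + 0.01) ≈ 18.0505.
The purchase adds 1.22 billion of base, so ΔM = m × ΔMB = 18.0505 × (+1.22) ≈ 22.0216 billion.

₹22.0 billion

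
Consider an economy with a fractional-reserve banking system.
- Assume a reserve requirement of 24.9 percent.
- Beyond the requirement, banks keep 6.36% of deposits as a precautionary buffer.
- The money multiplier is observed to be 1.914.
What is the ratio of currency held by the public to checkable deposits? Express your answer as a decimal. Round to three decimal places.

0.439

Using m = 1.914. From m = (1 + c)/(c + rr + e), rearranging gives 1 + c = m·(c + rr + e), so c·(1 − m) = m·(rr + e) − 1.
Hence c = [m·(rr + e) − 1]/(1 − m) = [1.914 × (0.249 + 0.0636) − 1] / (1 − 1.914) ≈ 0.439479.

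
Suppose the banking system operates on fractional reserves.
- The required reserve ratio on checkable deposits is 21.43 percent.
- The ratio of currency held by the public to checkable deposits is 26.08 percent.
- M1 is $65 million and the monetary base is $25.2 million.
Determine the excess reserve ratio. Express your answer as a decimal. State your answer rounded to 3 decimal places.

0.014

Using m = M/MB = 65/25.2 ≈ 2.579365. Since m = (1 + c)/(c + rr + e), the denominator satisfies c + rr + e = (1 + c)/m = (1 + 0.2608) / 2.579365 ≈ 0.488802.
With c = 0.2608 and rr = 0.2143, the excess reserve ratio is 0.488802 − 0.2608 − 0.2143 = 0.013702.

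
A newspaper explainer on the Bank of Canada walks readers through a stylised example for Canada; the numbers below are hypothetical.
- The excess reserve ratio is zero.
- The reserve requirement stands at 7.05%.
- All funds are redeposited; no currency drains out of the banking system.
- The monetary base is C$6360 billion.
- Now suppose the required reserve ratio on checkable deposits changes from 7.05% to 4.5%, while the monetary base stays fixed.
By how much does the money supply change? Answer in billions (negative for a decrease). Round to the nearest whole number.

Initially m₁ = 1 / (0.0705) ≈ 14.18440, so M₁ = 14.18440 × 6360 = 90212.784 billion.
After the change m₂ = 1 / (0.045) ≈ 22.22222, so M₂ = 22.22222 × 6360 = 141333.3192 billion.
ΔM = M₂ − M₁ = 141333.3192 − 90212.784 = 51120.5352 billion.

C$51121 billion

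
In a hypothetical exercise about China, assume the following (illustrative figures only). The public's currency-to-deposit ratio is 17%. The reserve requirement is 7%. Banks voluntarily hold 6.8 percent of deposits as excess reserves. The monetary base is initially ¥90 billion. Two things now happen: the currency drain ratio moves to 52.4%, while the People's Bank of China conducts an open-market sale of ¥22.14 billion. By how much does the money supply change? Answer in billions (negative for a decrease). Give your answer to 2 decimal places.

Before: m₁ = (1 + 0.17) / (0.07 + 0.068 + 0.17) ≈ 3.79870, MB₁ = 90, so M₁ = 3.79870 × 90 = 341.883 billion.
After: m₂ = (1 + 0.524) / (0.07 + 0.068 + 0.524) ≈ 2.30211, MB₂ = 90 − 22.14 = 67.86, so M₂ = 2.30211 × 67.86 ≈ 156.2212 billion.
ΔM = M₂ − M₁ = 156.2212 − 341.883 = -185.6618 billion.

-185.66 billion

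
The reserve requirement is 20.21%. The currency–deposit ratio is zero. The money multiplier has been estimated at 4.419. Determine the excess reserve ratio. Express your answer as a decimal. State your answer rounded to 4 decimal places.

Using m = 4.419. Since m = (1 + c)/(c + rr + e), the denominator satisfies c + rr + e = (1 + c)/m = (1 + 0) / 4.419 ≈ 0.226296.
With c = 0 and rr = 0.2021, the excess reserve ratio is 0.226296 − 0 − 0.2021 = 0.024196.

0.0242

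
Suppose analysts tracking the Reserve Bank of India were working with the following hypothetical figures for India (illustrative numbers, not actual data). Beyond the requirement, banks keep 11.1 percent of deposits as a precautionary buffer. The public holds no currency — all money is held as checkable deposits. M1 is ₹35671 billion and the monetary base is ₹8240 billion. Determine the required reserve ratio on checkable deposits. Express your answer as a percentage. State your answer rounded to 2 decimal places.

12.00%

Using m = M/MB = 35671/8240 ≈ 4.329005. Since m = (1 + c)/(c + rr + e), the denominator satisfies c + rr + e = (1 + c)/m = (1 + 0) / 4.329005 ≈ 0.231000.
With c = 0 and e = 0.111, the required reserve ratio on checkable deposits is 0.231000 − 0 − 0.111 = 0.12.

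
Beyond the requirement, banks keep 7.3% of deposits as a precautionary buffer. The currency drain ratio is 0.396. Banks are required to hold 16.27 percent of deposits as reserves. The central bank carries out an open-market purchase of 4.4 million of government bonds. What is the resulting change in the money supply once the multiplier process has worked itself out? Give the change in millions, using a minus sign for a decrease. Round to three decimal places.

9.724 million

The money multiplier is m = (1 + c) / (rr + e + c) = (1 + 0.396) / (0.1627 + 0.073 + 0.396) ≈ 2.20991.
The purchase adds 4.4 million of base, so ΔM = m × ΔMB = 2.20991 × (+4.4) ≈ 9.7236 million.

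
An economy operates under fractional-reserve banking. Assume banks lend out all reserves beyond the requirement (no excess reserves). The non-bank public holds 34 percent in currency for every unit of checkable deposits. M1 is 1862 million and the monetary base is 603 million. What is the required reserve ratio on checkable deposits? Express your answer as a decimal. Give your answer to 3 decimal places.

0.094

Using m = M/MB = 1862/603 ≈ 3.087894. Since m = (1 + c)/(c + rr + e), the denominator satisfies c + rr + e = (1 + c)/m = (1 + 0.34) / 3.087894 ≈ 0.433953.
With c = 0.34 and e = 0, the required reserve ratio on checkable deposits is 0.433953 − 0.34 − 0 = 0.093953.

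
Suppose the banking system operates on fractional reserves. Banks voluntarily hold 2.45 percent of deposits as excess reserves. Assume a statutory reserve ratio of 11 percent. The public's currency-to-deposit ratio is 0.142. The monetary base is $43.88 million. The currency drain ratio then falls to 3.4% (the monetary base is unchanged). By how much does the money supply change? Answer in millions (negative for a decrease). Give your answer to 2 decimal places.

$88.04 million

Initially m₁ = (1 + 0.142) / (0.11 + 0.0245 + 0.142) ≈ 4.13020, so M₁ = 4.13020 × 43.88 ≈ 181.2332 million.
After the change m₂ = (1 + 0.034) / (0.11 + 0.0245 + 0.034) ≈ 6.13650, so M₂ = 6.13650 × 43.88 ≈ 269.2696 million.
ΔM = M₂ − M₁ = 269.2696 − 181.2332 = 88.0364 million.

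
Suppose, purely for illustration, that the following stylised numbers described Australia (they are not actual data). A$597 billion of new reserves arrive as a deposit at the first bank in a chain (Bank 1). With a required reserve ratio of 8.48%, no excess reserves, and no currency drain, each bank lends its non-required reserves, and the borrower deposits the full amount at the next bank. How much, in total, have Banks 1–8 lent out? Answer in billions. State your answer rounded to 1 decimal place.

Bank i lends (1 − rr)^i of the original deposit: Bank 1 lends 597·0.9152 = 546.3744, Bank 2 lends 597·0.9152² ≈ 500.0419, and so on.
Summing a geometric series: total = 597·[0.9152·(1 − 0.9152^8) / (1 − 0.9152)] ≈ 3271.9020 billion.

A$3271.9 billion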